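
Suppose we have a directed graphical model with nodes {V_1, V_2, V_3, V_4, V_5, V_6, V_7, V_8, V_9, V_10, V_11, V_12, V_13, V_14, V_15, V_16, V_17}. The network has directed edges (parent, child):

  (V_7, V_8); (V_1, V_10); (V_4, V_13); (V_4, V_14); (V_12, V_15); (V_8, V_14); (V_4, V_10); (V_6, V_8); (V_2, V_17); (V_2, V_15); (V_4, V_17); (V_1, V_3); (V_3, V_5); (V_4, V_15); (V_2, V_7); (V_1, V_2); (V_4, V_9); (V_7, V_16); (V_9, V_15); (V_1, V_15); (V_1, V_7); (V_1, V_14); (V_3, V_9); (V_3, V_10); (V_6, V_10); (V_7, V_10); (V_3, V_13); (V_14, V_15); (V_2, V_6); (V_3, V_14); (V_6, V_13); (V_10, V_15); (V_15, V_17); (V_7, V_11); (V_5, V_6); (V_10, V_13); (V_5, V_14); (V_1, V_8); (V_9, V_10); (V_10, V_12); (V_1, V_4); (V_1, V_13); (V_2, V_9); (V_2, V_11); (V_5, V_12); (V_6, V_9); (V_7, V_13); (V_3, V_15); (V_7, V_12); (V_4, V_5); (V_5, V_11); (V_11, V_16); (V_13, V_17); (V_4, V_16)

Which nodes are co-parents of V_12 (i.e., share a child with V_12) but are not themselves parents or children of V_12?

{V_1, V_2, V_3, V_4, V_9, V_14}

Children of V_12: V_15.
  parents(V_15) \ {V_12} = {V_1, V_2, V_3, V_4, V_9, V_10, V_14}.
Excluding nodes already adjacent to V_12 (V_5, V_7, V_10, V_15), the co-parent-only contribution is {V_1, V_2, V_3, V_4, V_9, V_14}.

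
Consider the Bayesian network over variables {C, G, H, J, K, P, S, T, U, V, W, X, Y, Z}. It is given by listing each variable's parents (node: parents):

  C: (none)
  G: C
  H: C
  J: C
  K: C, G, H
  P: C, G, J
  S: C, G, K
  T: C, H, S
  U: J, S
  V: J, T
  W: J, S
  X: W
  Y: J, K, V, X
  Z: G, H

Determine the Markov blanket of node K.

Pa(K) = {C, G, H}.
Ch(K) = {S, Y}.
For each child, the remaining parents (spouses of K):
  S also has parents C, G.
  parents(Y) \ {K} = {J, V, X}.
Union: {C, G, H} ∪ {S, Y} ∪ {C, G, J, V, X} = {C, G, H, J, S, V, X, Y}.

{C, G, H, J, S, V, X, Y}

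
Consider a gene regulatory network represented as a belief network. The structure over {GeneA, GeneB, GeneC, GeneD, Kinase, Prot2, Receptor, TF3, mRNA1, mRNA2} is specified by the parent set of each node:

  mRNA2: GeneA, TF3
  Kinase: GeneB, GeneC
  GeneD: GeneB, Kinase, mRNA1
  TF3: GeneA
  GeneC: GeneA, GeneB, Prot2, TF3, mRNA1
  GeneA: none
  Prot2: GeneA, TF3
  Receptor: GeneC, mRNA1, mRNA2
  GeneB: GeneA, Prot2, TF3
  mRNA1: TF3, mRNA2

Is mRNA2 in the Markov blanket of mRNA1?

Yes

mRNA2 is a parent of mRNA1.
So mRNA2 ∈ MB(mRNA1).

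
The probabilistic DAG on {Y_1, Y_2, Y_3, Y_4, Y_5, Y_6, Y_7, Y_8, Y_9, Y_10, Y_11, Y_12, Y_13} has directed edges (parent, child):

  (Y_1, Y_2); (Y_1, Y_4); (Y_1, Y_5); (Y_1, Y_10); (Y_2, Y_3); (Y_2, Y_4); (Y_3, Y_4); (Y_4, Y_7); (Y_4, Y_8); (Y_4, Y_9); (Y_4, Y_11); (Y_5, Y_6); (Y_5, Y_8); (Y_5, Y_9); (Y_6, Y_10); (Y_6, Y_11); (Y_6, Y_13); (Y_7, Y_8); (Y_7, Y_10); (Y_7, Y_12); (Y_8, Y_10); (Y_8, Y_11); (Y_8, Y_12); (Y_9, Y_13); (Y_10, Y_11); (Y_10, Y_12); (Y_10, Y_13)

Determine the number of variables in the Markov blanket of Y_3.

Y_3 has child Y_4.
Y_3's parents: Y_2.
For each child, the remaining parents (spouses of Y_3):
  Y_4: Y_1, Y_2
MB(Y_3) = {Y_1, Y_2, Y_4}, which has 3 nodes.

3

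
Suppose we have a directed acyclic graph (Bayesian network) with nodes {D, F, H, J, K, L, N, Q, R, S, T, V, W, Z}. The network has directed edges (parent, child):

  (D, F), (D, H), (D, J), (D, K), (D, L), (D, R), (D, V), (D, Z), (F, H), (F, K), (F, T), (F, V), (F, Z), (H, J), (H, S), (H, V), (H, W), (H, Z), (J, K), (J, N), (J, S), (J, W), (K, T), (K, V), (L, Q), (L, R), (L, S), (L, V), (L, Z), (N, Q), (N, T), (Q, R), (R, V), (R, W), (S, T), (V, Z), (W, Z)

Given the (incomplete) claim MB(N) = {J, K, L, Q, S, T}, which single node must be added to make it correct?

A node's Markov blanket = Pa ∪ Ch ∪ (parents of Ch other than the node itself).
N has children Q, T.
Pa(N) = {J}.
Other parents of N's children:
  Q also has parent L.
  parents(T) \ {N} = {F, K, S}.
MB(N) = {F, J, K, L, Q, S, T}.
Comparing with the claimed set, F is missing.

F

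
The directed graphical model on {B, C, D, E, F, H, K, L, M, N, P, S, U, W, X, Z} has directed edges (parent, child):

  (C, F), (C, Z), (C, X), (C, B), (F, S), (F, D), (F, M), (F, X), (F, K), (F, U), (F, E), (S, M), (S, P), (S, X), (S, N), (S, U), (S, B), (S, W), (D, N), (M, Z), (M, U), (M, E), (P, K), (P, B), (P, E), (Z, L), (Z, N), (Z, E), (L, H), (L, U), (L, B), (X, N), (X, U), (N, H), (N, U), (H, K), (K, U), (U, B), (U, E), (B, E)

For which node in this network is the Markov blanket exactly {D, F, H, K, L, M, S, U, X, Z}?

The target node must have every member of {D, F, H, K, L, M, S, U, X, Z} as a parent, child, or co-parent, and no others.
Parents of N: D, S, X, Z; children: H, U; co-parents: F, K, L, M, S, X.
These exactly cover the given set, so the node is N.

N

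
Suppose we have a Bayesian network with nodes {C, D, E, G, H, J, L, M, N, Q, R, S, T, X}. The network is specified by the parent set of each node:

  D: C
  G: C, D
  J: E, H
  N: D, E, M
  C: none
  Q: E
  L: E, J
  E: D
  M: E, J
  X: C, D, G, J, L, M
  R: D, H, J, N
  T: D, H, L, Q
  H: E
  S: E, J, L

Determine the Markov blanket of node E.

Children of E: H, J, L, M, N, Q, S.
Pa(E) = {D}.
Other parents of E's children:
  H: no additional parents.
  parents(J) \ {E} = {H}.
  L's other parent is J.
  parents(M) \ {E} = {J}.
  N's other parents are D, M.
  Q: no additional parents.
  S also has parents J, L.
So the Markov blanket of E is {D, H, J, L, M, N, Q, S}.

{D, H, J, L, M, N, Q, S}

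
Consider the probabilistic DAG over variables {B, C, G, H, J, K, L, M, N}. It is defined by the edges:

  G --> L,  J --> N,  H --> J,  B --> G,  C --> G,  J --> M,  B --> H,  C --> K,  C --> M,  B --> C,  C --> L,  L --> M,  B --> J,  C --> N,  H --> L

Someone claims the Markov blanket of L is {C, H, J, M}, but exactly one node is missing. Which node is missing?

Pa(L) = {C, G, H}.
Ch(L) = {M}.
Co-parents of L (other parents of its children):
  M also has parents C, J.
MB(L) = {C, G, H, J, M}.
Comparing with the claimed set, G is missing.

G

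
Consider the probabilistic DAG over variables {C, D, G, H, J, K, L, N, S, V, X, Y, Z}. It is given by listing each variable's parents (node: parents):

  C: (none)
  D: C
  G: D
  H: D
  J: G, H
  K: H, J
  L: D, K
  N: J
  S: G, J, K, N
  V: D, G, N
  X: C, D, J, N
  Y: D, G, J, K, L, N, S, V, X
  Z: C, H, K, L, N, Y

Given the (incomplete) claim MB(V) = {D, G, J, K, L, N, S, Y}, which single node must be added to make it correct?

X

The Markov blanket of a node is its parents, its children, and the other parents of its children.
Pa(V) = {D, G, N}.
V's children: Y.
For each child, the remaining parents (spouses of V):
  Y also has parents D, G, J, K, L, N, S, X.
MB(V) = {D, G, J, K, L, N, S, X, Y}.
Comparing with the claimed set, X is missing.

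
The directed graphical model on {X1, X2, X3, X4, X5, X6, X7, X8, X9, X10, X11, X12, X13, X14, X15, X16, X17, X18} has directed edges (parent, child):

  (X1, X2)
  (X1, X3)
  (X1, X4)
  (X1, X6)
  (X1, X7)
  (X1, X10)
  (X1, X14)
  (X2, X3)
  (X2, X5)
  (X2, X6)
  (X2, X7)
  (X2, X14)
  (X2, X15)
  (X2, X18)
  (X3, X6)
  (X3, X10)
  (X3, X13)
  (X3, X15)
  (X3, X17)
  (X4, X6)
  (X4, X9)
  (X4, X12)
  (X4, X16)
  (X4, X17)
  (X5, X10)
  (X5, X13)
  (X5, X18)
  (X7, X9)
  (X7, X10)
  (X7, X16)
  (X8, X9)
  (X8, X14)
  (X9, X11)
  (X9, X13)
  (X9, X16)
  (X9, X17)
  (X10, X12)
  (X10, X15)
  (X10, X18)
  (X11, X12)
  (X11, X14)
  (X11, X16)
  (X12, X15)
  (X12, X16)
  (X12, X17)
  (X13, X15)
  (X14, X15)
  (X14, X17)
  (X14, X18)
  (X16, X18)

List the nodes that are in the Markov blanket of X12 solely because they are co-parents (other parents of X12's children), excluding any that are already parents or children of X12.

Children of X12: X15, X16, X17.
  parents(X15) \ {X12} = {X2, X3, X10, X13, X14}.
  X16 also has parents X4, X7, X9, X11.
  X17's other parents are X3, X4, X9, X14.
Excluding nodes already adjacent to X12 (X4, X10, X11, X15, X16, X17), the co-parent-only contribution is {X2, X3, X7, X9, X13, X14}.

{X2, X3, X7, X9, X13, X14}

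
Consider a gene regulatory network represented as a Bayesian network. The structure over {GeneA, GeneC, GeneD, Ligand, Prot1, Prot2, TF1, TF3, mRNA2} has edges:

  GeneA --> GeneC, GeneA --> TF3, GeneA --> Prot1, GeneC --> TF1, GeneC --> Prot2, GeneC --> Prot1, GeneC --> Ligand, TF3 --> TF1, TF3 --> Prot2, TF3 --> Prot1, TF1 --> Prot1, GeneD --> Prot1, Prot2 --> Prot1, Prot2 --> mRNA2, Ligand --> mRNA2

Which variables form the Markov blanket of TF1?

{GeneA, GeneC, GeneD, Prot1, Prot2, TF3}

A node's Markov blanket = Pa ∪ Ch ∪ (parents of Ch other than the node itself).
TF1's parents: GeneC, TF3.
TF1's children: Prot1.
Co-parents of TF1 (other parents of its children):
  Prot1 also has parents GeneA, GeneC, GeneD, Prot2, TF3.
So the Markov blanket of TF1 is {GeneA, GeneC, GeneD, Prot1, Prot2, TF3}.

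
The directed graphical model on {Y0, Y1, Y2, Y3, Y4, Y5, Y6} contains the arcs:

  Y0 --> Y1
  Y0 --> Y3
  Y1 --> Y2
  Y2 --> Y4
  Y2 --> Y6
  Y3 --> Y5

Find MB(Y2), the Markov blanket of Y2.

Pa(Y2) = {Y1}.
Children of Y2: Y4, Y6.
Other parents of Y2's children:
  Y4: no additional parents.
  Y6: no additional parents.
Taking the union gives {Y1, Y4, Y6}.

{Y1, Y4, Y6}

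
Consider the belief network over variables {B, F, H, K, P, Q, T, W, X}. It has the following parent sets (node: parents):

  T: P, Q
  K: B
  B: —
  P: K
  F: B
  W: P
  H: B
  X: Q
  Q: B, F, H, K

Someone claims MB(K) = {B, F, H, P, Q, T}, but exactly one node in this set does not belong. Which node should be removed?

Recall MB(v) = parents ∪ children ∪ spouses, where spouses are the other parents of v's children.
Children of K: P, Q.
K's parents: B.
Other parents of K's children:
  P: no additional parents.
  Q also has parents B, F, H.
MB(K) = {B, F, H, P, Q}.
T is neither a parent, child, nor co-parent of K, so it does not belong.

T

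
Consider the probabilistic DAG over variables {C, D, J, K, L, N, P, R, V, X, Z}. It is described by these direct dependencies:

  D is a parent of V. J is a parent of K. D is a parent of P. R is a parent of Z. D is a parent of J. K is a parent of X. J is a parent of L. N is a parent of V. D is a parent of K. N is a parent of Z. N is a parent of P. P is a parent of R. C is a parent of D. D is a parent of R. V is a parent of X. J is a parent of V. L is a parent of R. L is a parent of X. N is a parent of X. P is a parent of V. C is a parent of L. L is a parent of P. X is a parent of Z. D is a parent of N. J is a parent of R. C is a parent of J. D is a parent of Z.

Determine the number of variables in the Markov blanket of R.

7

R's parents: D, J, L, P.
Ch(R) = {Z}.
Co-parents of R (other parents of its children):
  Z: D, N, X
MB(R) = {D, J, L, N, P, X, Z}, which has 7 nodes.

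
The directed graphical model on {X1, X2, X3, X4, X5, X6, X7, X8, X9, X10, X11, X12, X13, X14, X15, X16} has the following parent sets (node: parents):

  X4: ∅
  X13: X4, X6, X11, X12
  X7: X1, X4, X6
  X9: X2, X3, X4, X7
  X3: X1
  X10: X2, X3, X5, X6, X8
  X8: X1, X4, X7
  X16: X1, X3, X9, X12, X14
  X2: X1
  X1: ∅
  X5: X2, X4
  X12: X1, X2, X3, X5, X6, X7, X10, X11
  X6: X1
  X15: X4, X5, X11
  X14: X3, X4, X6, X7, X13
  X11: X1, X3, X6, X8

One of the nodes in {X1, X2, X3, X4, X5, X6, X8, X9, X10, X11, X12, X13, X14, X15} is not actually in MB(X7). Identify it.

Pa(X7) = {X1, X4, X6}.
Children of X7: X8, X9, X12, X14.
Co-parents of X7 (other parents of its children):
  parents(X8) \ {X7} = {X1, X4}.
  parents(X9) \ {X7} = {X2, X3, X4}.
  X12's other parents are X1, X2, X3, X5, X6, X10, X11.
  parents(X14) \ {X7} = {X3, X4, X6, X13}.
MB(X7) = {X1, X2, X3, X4, X5, X6, X8, X9, X10, X11, X12, X13, X14}.
X15 is neither a parent, child, nor co-parent of X7, so it does not belong.

X15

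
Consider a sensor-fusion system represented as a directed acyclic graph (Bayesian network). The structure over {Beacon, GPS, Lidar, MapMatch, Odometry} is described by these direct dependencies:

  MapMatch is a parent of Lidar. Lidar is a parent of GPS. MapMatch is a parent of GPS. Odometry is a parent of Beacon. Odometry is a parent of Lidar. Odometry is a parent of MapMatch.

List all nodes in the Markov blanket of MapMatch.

Pa(MapMatch) = {Odometry}.
MapMatch's children: GPS, Lidar.
For each child, the remaining parents (spouses of MapMatch):
  Lidar's other parent is Odometry.
  GPS also has parent Lidar.
Taking the union gives {GPS, Lidar, Odometry}.

{GPS, Lidar, Odometry}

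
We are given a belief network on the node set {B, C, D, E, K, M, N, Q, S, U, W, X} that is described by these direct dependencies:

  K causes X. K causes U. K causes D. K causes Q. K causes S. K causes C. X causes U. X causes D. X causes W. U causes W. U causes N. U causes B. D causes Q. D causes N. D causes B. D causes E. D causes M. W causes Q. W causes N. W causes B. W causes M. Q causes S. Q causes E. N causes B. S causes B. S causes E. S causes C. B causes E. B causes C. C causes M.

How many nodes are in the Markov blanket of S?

Parents of S: K, Q.
S has children B, C, E.
Co-parents of S (other parents of its children):
  B: D, N, U, W
  E: B, D, Q
  C: B, K
MB(S) = {B, C, D, E, K, N, Q, U, W}, which has 9 nodes.

9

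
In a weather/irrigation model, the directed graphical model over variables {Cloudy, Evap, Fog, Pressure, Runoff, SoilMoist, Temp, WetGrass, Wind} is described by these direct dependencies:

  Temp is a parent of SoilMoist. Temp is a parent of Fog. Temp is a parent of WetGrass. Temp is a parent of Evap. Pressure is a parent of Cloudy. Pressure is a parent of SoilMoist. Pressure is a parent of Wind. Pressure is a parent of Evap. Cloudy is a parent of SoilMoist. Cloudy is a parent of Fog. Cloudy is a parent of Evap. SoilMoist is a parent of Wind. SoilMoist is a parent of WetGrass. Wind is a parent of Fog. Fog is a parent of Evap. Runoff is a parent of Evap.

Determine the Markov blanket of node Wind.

{Cloudy, Fog, Pressure, SoilMoist, Temp}

Recall MB(v) = parents ∪ children ∪ spouses, where spouses are the other parents of v's children.
Wind's children: Fog.
Pa(Wind) = {Pressure, SoilMoist}.
Parents of each child, excluding Wind:
  parents(Fog) \ {Wind} = {Cloudy, Temp}.
MB(Wind) = {Cloudy, Fog, Pressure, SoilMoist, Temp}.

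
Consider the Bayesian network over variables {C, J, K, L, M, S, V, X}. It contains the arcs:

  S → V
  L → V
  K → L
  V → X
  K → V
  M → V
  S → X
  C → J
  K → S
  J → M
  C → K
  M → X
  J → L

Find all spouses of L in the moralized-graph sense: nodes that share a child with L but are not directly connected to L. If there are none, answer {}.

{M, S}

Children of L: V.
  V: K, M, S
Excluding nodes already adjacent to L (J, K, V), the co-parent-only contribution is {M, S}.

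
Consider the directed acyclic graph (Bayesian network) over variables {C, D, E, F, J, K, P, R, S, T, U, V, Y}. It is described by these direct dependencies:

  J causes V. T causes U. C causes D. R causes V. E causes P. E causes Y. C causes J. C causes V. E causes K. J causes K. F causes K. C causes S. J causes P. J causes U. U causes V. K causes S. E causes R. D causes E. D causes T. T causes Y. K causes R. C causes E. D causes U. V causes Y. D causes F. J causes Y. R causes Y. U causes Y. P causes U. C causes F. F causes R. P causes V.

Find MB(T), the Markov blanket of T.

{D, E, J, P, R, U, V, Y}

The Markov blanket of a node is its parents, its children, and the other parents of its children.
Pa(T) = {D}.
Children of T: U, Y.
Other parents of T's children:
  parents(U) \ {T} = {D, J, P}.
  Y's other parents are E, J, R, U, V.
MB(T) = {D, E, J, P, R, U, V, Y}.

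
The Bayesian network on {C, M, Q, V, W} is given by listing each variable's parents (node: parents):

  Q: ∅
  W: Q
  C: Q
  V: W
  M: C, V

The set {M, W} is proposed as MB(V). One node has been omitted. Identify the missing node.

Children of V: M.
Parents of V: W.
For each child, the remaining parents (spouses of V):
  M's other parent is C.
MB(V) = {C, M, W}.
Comparing with the claimed set, C is missing.

C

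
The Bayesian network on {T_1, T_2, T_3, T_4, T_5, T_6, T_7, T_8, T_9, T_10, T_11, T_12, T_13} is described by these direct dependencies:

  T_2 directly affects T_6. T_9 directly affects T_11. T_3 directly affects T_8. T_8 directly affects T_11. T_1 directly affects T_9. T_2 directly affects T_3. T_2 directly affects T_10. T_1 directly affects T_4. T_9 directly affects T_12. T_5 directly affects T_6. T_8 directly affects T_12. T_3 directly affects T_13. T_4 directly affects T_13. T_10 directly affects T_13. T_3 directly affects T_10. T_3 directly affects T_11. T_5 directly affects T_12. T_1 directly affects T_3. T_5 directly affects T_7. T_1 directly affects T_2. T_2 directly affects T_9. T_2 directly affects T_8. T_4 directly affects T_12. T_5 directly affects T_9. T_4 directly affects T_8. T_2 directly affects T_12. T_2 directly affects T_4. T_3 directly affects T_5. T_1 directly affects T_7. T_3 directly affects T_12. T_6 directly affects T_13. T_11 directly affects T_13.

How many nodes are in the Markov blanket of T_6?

Recall MB(v) = parents ∪ children ∪ spouses, where spouses are the other parents of v's children.
Parents of T_6: T_2, T_5.
T_6's children: T_13.
Parents of each child, excluding T_6:
  parents(T_13) \ {T_6} = {T_3, T_4, T_10, T_11}.
MB(T_6) = {T_2, T_3, T_4, T_5, T_10, T_11, T_13}, which has 7 nodes.

7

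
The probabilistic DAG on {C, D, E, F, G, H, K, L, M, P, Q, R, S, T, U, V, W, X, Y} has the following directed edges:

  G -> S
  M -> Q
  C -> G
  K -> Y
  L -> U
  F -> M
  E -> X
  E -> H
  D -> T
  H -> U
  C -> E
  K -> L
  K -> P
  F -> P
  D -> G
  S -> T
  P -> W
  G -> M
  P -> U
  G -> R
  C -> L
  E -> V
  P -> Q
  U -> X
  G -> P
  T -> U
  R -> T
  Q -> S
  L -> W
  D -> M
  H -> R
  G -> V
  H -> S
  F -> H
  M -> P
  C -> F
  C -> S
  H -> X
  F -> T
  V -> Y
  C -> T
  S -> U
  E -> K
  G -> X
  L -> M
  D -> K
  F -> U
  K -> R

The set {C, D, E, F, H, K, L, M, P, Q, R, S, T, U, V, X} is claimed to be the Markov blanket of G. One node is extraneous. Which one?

T

Recall MB(v) = parents ∪ children ∪ spouses, where spouses are the other parents of v's children.
G has parents C, D.
G's children: M, P, R, S, V, X.
Co-parents of G (other parents of its children):
  M's other parents are D, F, L.
  parents(P) \ {G} = {F, K, M}.
  R's other parents are H, K.
  S's other parents are C, H, Q.
  V also has parent E.
  X's other parents are E, H, U.
MB(G) = {C, D, E, F, H, K, L, M, P, Q, R, S, U, V, X}.
T is neither a parent, child, nor co-parent of G, so it does not belong.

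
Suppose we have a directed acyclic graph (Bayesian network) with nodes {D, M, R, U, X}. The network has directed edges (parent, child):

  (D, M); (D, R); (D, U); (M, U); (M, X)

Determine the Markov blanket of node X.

{M}

By definition, MB(X) is built from X's parents, X's children, and the co-parents of X.
X has no children.
Pa(X) = {M}.
With no children, X has no spouses; the co-parent set is empty.
MB(X) = {M}.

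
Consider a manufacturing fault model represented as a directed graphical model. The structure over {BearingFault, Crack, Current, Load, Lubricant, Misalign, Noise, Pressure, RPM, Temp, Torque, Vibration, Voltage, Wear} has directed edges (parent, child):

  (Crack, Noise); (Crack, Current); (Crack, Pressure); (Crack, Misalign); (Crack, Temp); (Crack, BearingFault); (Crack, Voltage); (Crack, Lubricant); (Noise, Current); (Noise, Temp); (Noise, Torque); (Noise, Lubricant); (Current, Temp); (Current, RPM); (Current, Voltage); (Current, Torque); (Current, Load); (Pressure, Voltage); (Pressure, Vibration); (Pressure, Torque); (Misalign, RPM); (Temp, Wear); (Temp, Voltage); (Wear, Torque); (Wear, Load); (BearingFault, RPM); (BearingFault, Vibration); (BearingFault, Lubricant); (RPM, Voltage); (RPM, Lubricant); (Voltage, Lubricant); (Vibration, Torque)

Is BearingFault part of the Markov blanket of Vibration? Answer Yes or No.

BearingFault is a parent of Vibration.
So BearingFault ∈ MB(Vibration).

Yes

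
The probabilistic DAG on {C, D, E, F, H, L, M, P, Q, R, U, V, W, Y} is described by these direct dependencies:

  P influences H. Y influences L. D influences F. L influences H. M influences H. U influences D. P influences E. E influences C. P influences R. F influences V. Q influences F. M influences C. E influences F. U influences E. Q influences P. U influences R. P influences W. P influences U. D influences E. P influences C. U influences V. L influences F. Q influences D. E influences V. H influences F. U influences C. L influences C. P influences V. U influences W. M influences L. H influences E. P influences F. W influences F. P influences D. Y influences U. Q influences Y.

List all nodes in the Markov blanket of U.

U's parents: P, Y.
U has children C, D, E, R, V, W.
For each child, the remaining parents (spouses of U):
  D: P, Q
  W: P
  E: D, H, P
  R: P
  V: E, F, P
  C: E, L, M, P
Union: {P, Y} ∪ {C, D, E, R, V, W} ∪ {D, E, F, H, L, M, P, Q} = {C, D, E, F, H, L, M, P, Q, R, V, W, Y}.

{C, D, E, F, H, L, M, P, Q, R, V, W, Y}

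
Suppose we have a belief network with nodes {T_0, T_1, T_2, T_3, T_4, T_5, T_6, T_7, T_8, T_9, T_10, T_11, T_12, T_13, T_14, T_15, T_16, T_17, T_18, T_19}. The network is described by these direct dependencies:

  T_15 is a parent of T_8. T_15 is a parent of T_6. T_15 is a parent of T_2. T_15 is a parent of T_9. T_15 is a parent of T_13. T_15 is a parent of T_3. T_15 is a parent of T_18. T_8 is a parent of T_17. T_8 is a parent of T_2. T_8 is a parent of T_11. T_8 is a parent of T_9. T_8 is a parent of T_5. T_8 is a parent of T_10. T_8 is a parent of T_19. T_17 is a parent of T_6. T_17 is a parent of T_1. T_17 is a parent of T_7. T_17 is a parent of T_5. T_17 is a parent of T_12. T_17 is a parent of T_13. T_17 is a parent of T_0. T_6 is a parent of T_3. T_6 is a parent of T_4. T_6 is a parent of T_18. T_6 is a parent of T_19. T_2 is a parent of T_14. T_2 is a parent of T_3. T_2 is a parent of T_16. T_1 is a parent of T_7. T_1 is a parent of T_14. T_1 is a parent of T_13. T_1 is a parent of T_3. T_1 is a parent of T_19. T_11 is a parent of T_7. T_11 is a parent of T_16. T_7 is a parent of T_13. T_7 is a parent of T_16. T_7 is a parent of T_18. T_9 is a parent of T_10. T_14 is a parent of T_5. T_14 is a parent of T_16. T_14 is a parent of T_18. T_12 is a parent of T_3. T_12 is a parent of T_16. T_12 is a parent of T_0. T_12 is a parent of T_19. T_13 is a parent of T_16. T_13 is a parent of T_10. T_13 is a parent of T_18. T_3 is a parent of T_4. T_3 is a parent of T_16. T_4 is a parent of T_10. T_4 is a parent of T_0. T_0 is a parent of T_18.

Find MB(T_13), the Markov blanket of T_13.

Ch(T_13) = {T_10, T_16, T_18}.
T_13 has parents T_1, T_7, T_15, T_17.
Other parents of T_13's children:
  T_16: T_2, T_3, T_7, T_11, T_12, T_14
  T_10: T_4, T_8, T_9
  T_18: T_0, T_6, T_7, T_14, T_15
Union: {T_1, T_7, T_15, T_17} ∪ {T_10, T_16, T_18} ∪ {T_0, T_2, T_3, T_4, T_6, T_7, T_8, T_9, T_11, T_12, T_14, T_15} = {T_0, T_1, T_2, T_3, T_4, T_6, T_7, T_8, T_9, T_10, T_11, T_12, T_14, T_15, T_16, T_17, T_18}.

{T_0, T_1, T_2, T_3, T_4, T_6, T_7, T_8, T_9, T_10, T_11, T_12, T_14, T_15, T_16, T_17, T_18}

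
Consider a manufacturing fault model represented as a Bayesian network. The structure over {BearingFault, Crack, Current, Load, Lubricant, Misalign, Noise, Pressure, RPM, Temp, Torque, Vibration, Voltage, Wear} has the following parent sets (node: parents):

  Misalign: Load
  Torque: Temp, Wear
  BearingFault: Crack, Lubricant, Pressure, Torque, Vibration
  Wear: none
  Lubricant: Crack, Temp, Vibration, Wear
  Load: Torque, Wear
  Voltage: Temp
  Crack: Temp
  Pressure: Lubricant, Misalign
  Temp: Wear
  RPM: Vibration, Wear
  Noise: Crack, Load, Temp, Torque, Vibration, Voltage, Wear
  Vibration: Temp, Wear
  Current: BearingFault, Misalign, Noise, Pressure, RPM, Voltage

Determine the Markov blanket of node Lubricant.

{BearingFault, Crack, Misalign, Pressure, Temp, Torque, Vibration, Wear}

Lubricant's parents: Crack, Temp, Vibration, Wear.
Lubricant's children: BearingFault, Pressure.
For each child, the remaining parents (spouses of Lubricant):
  Pressure: Misalign
  BearingFault: Crack, Pressure, Torque, Vibration
Union: {Crack, Temp, Vibration, Wear} ∪ {BearingFault, Pressure} ∪ {Crack, Misalign, Pressure, Torque, Vibration} = {BearingFault, Crack, Misalign, Pressure, Temp, Torque, Vibration, Wear}.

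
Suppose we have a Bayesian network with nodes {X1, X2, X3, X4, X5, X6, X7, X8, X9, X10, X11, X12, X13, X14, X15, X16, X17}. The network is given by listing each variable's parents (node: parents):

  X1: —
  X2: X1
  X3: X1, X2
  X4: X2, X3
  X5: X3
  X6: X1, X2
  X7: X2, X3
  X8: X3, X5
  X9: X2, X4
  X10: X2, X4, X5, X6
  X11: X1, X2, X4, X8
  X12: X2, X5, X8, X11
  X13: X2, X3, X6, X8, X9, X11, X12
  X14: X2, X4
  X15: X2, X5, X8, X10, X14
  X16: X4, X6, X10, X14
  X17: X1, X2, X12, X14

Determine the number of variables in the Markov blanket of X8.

13

By definition, MB(X8) is built from X8's parents, X8's children, and the co-parents of X8.
Parents of X8: X3, X5.
Children of X8: X11, X12, X13, X15.
Co-parents of X8 (other parents of its children):
  X11 also has parents X1, X2, X4.
  X12's other parents are X2, X5, X11.
  parents(X13) \ {X8} = {X2, X3, X6, X9, X11, X12}.
  X15's other parents are X2, X5, X10, X14.
MB(X8) = {X1, X2, X3, X4, X5, X6, X9, X10, X11, X12, X13, X14, X15}, which has 13 nodes.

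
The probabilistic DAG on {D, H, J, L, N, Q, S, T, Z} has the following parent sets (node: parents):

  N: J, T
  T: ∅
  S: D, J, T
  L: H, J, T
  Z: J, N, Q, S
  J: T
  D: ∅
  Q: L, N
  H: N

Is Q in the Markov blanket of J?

Q is a co-parent of J: both are parents of Z.
So Q ∈ MB(J).

Yes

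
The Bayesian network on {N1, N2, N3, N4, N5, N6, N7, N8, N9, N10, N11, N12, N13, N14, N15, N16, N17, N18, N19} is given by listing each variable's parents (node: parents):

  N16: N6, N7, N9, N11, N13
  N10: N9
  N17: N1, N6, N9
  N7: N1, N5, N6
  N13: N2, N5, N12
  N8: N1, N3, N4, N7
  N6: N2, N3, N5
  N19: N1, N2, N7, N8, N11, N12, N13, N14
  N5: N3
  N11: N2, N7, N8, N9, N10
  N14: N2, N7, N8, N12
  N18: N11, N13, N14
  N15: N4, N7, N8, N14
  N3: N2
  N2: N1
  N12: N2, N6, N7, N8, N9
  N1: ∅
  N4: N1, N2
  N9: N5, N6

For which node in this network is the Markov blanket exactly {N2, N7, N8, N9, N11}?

N10

The target node must have every member of {N2, N7, N8, N9, N11} as a parent, child, or co-parent, and no others.
Parents of N10: N9; children: N11; co-parents: N2, N7, N8, N9.
These exactly cover the given set, so the node is N10.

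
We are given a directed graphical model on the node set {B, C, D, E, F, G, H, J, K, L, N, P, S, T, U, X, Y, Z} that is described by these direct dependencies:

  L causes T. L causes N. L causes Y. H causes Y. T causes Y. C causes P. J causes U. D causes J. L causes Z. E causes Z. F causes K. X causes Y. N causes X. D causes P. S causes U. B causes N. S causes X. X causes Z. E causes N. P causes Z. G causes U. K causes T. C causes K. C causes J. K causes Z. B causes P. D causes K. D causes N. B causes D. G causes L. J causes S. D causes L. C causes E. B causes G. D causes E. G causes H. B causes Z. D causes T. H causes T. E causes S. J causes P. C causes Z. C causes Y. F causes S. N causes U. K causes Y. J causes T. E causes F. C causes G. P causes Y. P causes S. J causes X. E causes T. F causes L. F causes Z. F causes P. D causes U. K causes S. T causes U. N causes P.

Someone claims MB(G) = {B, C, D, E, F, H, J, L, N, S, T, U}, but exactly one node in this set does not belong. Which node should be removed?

G's parents: B, C.
Ch(G) = {H, L, U}.
Parents of each child, excluding G:
  H has no other parent.
  L's other parents are D, F.
  parents(U) \ {G} = {D, J, N, S, T}.
MB(G) = {B, C, D, F, H, J, L, N, S, T, U}.
E is neither a parent, child, nor co-parent of G, so it does not belong.

E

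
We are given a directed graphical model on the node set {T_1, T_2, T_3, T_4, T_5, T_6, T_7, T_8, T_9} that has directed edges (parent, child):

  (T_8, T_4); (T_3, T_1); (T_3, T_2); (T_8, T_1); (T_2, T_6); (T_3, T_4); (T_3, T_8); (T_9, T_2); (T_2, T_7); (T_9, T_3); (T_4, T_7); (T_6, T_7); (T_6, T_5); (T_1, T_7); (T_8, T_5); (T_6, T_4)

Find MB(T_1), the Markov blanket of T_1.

Recall MB(v) = parents ∪ children ∪ spouses, where spouses are the other parents of v's children.
T_1 has child T_7.
Pa(T_1) = {T_3, T_8}.
Co-parents of T_1 (other parents of its children):
  T_7's other parents are T_2, T_4, T_6.
Taking the union gives {T_2, T_3, T_4, T_6, T_7, T_8}.

{T_2, T_3, T_4, T_6, T_7, T_8}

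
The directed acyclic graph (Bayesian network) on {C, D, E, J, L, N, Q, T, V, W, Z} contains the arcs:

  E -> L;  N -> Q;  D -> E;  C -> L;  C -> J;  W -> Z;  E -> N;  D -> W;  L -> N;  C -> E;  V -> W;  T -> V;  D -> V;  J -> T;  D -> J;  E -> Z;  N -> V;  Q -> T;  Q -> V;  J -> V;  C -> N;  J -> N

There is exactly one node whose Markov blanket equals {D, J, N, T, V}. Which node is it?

The target node must have every member of {D, J, N, T, V} as a parent, child, or co-parent, and no others.
Parents of Q: N; children: T, V; co-parents: D, J, N, T.
These exactly cover the given set, so the node is Q.

Q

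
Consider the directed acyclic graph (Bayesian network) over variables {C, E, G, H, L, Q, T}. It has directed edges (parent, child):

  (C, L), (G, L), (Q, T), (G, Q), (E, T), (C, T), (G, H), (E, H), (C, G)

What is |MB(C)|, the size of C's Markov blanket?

Parents of C: none.
Children of C: G, L, T.
Parents of each child, excluding C:
  G: no additional parents.
  L's other parent is G.
  parents(T) \ {C} = {E, Q}.
MB(C) = {E, G, L, Q, T}, which has 5 nodes.

5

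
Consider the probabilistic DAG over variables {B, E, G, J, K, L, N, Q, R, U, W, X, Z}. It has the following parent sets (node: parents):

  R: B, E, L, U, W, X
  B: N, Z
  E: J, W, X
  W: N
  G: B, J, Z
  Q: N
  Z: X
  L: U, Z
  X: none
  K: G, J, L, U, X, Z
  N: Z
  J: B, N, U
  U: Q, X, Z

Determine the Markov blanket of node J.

Parents of J: B, N, U.
J has children E, G, K.
Co-parents of J (other parents of its children):
  G also has parents B, Z.
  E's other parents are W, X.
  K also has parents G, L, U, X, Z.
MB(J) = {B, E, G, K, L, N, U, W, X, Z}.

{B, E, G, K, L, N, U, W, X, Z}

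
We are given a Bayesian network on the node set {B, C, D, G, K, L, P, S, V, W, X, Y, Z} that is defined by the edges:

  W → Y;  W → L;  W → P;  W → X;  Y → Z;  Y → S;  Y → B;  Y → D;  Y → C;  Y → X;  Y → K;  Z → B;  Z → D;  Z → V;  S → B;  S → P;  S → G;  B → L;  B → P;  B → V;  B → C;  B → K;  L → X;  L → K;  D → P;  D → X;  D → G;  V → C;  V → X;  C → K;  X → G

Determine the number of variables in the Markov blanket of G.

G has parents D, S, X.
Ch(G) = {}.
G has no children, so there are no co-parents.
MB(G) = {D, S, X}, which has 3 nodes.

3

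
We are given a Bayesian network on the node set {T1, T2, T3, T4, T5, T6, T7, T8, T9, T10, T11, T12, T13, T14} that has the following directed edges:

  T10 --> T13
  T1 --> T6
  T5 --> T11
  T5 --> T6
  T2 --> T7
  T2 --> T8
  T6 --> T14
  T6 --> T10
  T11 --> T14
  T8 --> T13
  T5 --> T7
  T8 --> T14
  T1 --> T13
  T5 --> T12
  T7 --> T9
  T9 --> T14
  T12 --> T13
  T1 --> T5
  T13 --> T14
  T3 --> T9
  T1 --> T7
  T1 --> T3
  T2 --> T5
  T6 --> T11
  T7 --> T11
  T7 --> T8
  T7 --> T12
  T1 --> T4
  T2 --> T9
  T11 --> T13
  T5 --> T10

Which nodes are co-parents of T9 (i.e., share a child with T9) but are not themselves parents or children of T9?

Children of T9: T14.
  T14's other parents are T6, T8, T11, T13.
Excluding nodes already adjacent to T9 (T2, T3, T7, T14), the co-parent-only contribution is {T6, T8, T11, T13}.

{T6, T8, T11, T13}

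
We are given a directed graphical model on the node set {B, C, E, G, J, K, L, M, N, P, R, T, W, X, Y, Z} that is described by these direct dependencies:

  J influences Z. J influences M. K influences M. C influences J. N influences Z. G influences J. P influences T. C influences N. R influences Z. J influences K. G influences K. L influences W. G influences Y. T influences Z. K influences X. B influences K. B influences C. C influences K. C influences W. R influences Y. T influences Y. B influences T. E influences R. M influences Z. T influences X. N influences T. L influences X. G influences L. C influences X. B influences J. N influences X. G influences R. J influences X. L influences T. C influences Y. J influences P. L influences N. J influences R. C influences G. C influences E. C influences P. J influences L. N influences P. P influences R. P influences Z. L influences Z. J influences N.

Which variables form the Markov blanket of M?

{J, K, L, N, P, R, T, Z}

M's parents: J, K.
M's children: Z.
For each child, the remaining parents (spouses of M):
  parents(Z) \ {M} = {J, L, N, P, R, T}.
So the Markov blanket of M is {J, K, L, N, P, R, T, Z}.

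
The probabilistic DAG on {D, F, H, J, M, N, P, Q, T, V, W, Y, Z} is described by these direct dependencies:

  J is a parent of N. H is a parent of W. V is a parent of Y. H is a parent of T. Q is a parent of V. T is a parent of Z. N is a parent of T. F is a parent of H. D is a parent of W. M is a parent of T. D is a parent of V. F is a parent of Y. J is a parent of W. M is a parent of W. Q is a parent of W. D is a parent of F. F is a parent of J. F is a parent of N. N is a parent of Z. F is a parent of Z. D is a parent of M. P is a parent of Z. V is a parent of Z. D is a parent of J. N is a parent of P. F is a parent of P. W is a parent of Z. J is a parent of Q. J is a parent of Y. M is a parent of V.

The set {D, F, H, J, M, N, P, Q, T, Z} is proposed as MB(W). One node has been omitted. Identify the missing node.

V

Parents of W: D, H, J, M, Q.
W has child Z.
Co-parents of W (other parents of its children):
  parents(Z) \ {W} = {F, N, P, T, V}.
MB(W) = {D, F, H, J, M, N, P, Q, T, V, Z}.
Comparing with the claimed set, V is missing.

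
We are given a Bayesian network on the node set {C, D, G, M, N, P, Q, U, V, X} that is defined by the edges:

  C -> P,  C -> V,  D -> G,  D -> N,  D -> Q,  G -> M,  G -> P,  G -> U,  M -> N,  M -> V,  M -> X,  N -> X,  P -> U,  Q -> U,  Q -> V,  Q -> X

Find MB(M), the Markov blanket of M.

By definition, MB(M) is built from M's parents, M's children, and the co-parents of M.
Parents of M: G.
Ch(M) = {N, V, X}.
Parents of each child, excluding M:
  N: D
  V: C, Q
  X: N, Q
Union: {G} ∪ {N, V, X} ∪ {C, D, N, Q} = {C, D, G, N, Q, V, X}.

{C, D, G, N, Q, V, X}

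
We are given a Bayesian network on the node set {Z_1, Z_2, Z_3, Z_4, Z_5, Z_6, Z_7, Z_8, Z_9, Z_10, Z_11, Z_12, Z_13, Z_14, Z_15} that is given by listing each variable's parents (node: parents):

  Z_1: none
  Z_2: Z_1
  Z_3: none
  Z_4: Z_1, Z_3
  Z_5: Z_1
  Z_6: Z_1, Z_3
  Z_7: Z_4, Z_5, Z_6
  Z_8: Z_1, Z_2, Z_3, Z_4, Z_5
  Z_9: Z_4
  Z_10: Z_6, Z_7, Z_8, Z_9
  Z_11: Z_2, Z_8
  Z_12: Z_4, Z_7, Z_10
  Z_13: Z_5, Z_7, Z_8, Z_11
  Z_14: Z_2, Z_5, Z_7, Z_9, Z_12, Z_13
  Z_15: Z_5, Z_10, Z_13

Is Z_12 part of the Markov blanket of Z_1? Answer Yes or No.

Recall MB(v) = parents ∪ children ∪ spouses, where spouses are the other parents of v's children.
Z_1's children: Z_2, Z_4, Z_5, Z_6, Z_8.
Parents of Z_1: none.
For each child, the remaining parents (spouses of Z_1):
  Z_2 has no other parent.
  Z_4's other parent is Z_3.
  Z_5: no additional parents.
  Z_6 also has parent Z_3.
  Z_8 also has parents Z_2, Z_3, Z_4, Z_5.
MB(Z_1) = {Z_2, Z_3, Z_4, Z_5, Z_6, Z_8}; Z_12 is not in this set.

No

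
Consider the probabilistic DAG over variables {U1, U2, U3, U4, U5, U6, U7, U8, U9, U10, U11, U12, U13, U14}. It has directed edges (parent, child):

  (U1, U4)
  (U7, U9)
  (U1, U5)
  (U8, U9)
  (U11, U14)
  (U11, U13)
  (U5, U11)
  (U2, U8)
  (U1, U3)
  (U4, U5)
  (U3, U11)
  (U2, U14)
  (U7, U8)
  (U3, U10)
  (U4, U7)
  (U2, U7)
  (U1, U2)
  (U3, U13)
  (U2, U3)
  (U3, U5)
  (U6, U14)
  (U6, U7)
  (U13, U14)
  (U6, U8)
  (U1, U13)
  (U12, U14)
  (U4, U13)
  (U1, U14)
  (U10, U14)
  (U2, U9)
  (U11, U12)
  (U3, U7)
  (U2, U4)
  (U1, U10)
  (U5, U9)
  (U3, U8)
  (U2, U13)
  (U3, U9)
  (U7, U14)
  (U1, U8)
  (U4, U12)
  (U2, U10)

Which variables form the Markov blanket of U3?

A node's Markov blanket = Pa ∪ Ch ∪ (parents of Ch other than the node itself).
Pa(U3) = {U1, U2}.
U3's children: U5, U7, U8, U9, U10, U11, U13.
For each child, the remaining parents (spouses of U3):
  U5: U1, U4
  U7: U2, U4, U6
  U8: U1, U2, U6, U7
  U9: U2, U5, U7, U8
  U10: U1, U2
  U11: U5
  U13: U1, U2, U4, U11
Union: {U1, U2} ∪ {U5, U7, U8, U9, U10, U11, U13} ∪ {U1, U2, U4, U5, U6, U7, U8, U11} = {U1, U2, U4, U5, U6, U7, U8, U9, U10, U11, U13}.

{U1, U2, U4, U5, U6, U7, U8, U9, U10, U11, U13}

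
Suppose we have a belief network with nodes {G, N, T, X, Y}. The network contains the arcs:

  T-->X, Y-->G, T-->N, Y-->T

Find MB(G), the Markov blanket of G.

G has parent Y.
G's children: none.
G has no children, so there are no co-parents.
So the Markov blanket of G is {Y}.

{Y}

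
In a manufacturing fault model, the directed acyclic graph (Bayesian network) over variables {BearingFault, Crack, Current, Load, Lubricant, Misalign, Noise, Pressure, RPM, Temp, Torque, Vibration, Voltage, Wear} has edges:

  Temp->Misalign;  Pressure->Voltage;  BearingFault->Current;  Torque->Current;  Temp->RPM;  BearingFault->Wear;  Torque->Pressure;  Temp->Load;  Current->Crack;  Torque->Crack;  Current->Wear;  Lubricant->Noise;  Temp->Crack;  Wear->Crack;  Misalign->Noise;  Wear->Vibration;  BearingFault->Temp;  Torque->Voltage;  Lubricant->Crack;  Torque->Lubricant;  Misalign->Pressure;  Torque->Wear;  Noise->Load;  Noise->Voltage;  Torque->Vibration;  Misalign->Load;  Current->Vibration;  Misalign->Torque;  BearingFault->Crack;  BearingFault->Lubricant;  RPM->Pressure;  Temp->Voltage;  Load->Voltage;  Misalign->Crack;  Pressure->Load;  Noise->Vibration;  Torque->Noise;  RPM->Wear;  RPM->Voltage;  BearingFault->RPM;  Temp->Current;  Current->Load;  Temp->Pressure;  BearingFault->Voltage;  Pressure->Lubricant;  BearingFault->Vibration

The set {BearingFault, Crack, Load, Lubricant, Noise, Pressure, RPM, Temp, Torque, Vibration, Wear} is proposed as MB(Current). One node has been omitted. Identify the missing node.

Current's parents: BearingFault, Temp, Torque.
Ch(Current) = {Crack, Load, Vibration, Wear}.
Co-parents of Current (other parents of its children):
  parents(Wear) \ {Current} = {BearingFault, RPM, Torque}.
  parents(Vibration) \ {Current} = {BearingFault, Noise, Torque, Wear}.
  parents(Crack) \ {Current} = {BearingFault, Lubricant, Misalign, Temp, Torque, Wear}.
  Load's other parents are Misalign, Noise, Pressure, Temp.
MB(Current) = {BearingFault, Crack, Load, Lubricant, Misalign, Noise, Pressure, RPM, Temp, Torque, Vibration, Wear}.
Comparing with the claimed set, Misalign is missing.

Misalign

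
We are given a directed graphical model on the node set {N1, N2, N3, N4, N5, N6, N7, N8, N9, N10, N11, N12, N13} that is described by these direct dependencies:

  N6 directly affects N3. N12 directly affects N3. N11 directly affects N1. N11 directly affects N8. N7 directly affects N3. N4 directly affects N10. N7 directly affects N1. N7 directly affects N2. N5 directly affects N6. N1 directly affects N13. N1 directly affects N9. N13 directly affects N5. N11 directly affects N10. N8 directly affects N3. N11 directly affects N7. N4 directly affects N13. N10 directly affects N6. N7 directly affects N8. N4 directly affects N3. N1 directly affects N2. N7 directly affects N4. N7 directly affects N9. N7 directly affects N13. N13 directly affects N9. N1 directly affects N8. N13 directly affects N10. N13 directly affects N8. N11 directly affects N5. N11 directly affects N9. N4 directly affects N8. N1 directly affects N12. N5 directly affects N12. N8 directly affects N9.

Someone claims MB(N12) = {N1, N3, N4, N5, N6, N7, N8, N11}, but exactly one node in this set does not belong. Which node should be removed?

N11

Recall MB(v) = parents ∪ children ∪ spouses, where spouses are the other parents of v's children.
Parents of N12: N1, N5.
N12's children: N3.
For each child, the remaining parents (spouses of N12):
  N3 also has parents N4, N6, N7, N8.
MB(N12) = {N1, N3, N4, N5, N6, N7, N8}.
N11 is neither a parent, child, nor co-parent of N12, so it does not belong.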